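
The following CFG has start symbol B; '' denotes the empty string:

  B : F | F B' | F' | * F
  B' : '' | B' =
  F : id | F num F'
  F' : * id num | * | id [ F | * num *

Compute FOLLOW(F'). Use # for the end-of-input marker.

{ #, =, num }

In B : F': F' is at the end, add FOLLOW(B) = { # }.
In F : F num F': F' is at the end, add FOLLOW(F) = { #, =, num }.
Union: FOLLOW(F') = { #, =, num }.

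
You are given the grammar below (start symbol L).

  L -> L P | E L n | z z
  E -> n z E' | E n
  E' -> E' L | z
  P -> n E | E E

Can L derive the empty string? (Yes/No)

No

No nonterminal in this grammar is nullable.
No production of L has an RHS whose symbols are all nullable, so L is not nullable.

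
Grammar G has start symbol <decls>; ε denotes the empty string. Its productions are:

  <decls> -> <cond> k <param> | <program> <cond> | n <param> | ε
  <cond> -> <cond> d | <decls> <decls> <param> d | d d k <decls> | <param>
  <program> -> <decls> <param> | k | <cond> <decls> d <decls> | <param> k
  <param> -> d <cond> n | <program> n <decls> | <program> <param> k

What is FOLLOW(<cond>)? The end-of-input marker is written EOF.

In <decls> -> <cond> k <param>: add FIRST(k <param>) = { k }.
In <decls> -> <program> <cond>: <cond> is at the end, add FOLLOW(<decls>) = { EOF, d, k, n }.
In <cond> -> <cond> d: add FIRST(d) = { d }.
In <program> -> <cond> <decls> d <decls>: add FIRST(<decls> d <decls>) = { d, k, n }.
In <param> -> d <cond> n: add FIRST(n) = { n }.
Union: FOLLOW(<cond>) = { EOF, d, k, n }.

{ EOF, d, k, n }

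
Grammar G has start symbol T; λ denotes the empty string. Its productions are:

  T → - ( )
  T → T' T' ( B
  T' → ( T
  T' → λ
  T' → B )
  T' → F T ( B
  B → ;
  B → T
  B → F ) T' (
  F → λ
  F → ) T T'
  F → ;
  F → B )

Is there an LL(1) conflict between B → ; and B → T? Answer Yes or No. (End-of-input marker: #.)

FIRST(;) = { ; } and FIRST(T) = { (, ), -, ; }.
Both contain ;, so the two alternatives are not disjoint — LL(1) conflict.

Yes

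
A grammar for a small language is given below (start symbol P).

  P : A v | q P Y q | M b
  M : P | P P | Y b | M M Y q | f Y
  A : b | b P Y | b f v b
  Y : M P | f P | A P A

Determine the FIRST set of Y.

From Y : M P: add FIRST(M) = { b, f, q }.
Y : f P contributes {f}.
From Y : A P A: add FIRST(A) = { b }.
Union: FIRST(Y) = { b, f, q }.

{ b, f, q }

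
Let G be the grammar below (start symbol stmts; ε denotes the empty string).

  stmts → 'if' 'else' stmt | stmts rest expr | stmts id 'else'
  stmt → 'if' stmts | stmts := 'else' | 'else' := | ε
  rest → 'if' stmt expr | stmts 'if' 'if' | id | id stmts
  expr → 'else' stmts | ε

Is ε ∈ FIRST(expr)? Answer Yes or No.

Yes

expr has an ε-production, so expr ⇒ ε.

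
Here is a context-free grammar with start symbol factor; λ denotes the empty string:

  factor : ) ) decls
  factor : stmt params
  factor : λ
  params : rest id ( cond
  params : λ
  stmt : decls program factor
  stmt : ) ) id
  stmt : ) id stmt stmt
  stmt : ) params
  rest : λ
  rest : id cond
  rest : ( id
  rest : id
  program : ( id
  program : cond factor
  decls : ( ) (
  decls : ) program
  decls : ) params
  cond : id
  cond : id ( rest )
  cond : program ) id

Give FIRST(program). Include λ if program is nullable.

program : ( id contributes {(}.
From program : cond factor: add FIRST(cond) = { (, id }.
Union: FIRST(program) = { (, id }.

{ (, id }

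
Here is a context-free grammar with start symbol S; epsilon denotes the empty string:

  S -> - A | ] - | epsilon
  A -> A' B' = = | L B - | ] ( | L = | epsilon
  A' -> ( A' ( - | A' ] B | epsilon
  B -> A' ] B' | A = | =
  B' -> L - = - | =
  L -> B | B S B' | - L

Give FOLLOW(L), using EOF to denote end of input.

In A -> L B -: add FIRST(B -) = { (, -, =, ] }.
In A -> L =: add FIRST(=) = { = }.
In B' -> L - = -: add FIRST(- = -) = { - }.
In L -> - L: L is at the end, add FOLLOW(L) = { (, -, =, ] }.
Union: FOLLOW(L) = { (, -, =, ] }.

{ (, -, =, ] }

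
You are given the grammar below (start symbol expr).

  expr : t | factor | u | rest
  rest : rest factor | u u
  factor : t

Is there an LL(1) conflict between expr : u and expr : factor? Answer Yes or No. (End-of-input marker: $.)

FIRST(u) = { u } and FIRST(factor) = { t }.
The FIRST sets are disjoint and neither alternative is nullable — no conflict.

No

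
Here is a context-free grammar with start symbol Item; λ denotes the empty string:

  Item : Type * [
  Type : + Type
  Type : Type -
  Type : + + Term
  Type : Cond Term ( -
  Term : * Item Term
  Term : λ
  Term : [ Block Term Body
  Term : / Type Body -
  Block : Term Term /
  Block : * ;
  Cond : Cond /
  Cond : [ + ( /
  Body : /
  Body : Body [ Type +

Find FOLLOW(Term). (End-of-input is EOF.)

In Type : + + Term: Term is at the end, add FOLLOW(Type) = { *, +, -, / }.
In Type : Cond Term ( -: add FIRST(( -) = { ( }.
In Term : * Item Term: Term is at the end, add FOLLOW(Term) = { (, *, +, -, /, [ }.
In Term : [ Block Term Body: add FIRST(Body) = { / }.
In Block : Term Term /: add FIRST(Term /) = { *, /, [ }.
In Block : Term Term /: add FIRST(/) = { / }.
Union: FOLLOW(Term) = { (, *, +, -, /, [ }.

{ (, *, +, -, /, [ }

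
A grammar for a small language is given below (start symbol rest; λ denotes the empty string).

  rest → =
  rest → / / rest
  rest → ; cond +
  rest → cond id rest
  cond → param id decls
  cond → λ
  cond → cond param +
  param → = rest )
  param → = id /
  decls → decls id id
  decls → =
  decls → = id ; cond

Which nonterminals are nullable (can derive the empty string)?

{ cond }

Directly nullable (have an λ-production): cond.
No other nonterminal has a production whose RHS symbols are all nullable.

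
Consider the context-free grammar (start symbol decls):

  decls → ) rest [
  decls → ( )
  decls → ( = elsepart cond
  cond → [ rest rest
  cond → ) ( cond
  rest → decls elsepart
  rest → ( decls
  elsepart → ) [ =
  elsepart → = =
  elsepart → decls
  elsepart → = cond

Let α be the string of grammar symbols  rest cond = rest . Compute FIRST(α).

{ (, ) }

Add FIRST(rest) = { (, ) }; rest is not nullable, stop.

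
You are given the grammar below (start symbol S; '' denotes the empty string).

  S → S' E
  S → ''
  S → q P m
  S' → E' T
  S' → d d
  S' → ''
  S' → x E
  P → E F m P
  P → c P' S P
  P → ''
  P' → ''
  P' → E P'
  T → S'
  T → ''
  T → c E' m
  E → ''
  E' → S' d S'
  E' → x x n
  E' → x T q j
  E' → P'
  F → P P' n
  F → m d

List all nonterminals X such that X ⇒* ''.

{ E, E', P, P', S, S', T }

Directly nullable (have an ''-production): S, S', P, P', T, E.
E' → P' with every symbol nullable, so E' is nullable.
No other nonterminal has a production whose RHS symbols are all nullable.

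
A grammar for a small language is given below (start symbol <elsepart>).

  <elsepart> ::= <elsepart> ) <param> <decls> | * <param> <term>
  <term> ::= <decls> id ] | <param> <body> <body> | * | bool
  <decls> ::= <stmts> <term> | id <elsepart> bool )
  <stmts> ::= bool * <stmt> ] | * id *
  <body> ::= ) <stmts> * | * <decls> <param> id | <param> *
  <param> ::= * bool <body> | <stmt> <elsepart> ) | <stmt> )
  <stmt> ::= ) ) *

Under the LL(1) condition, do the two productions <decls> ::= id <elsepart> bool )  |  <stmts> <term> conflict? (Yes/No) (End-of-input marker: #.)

FIRST(id <elsepart> bool )) = { id } and FIRST(<stmts> <term>) = { *, bool }.
The FIRST sets are disjoint and neither alternative is nullable — no conflict.

No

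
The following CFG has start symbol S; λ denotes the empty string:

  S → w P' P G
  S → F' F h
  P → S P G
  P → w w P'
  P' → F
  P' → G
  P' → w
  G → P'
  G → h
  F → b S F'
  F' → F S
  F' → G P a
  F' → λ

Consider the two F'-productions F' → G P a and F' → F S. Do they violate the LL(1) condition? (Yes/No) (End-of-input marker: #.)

FIRST(G P a) = { b, h, w } and FIRST(F S) = { b }.
Both contain b, so the two alternatives are not disjoint — LL(1) conflict.

Yes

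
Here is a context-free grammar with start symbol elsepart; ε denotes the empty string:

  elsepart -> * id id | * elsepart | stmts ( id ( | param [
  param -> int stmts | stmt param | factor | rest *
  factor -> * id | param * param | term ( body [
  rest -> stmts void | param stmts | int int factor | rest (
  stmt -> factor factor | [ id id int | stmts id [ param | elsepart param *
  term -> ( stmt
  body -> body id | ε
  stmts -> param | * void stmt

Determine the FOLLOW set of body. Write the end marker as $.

{ [, id }

In factor -> term ( body [: add FIRST([) = { [ }.
In body -> body id: add FIRST(id) = { id }.
Union: FOLLOW(body) = { [, id }.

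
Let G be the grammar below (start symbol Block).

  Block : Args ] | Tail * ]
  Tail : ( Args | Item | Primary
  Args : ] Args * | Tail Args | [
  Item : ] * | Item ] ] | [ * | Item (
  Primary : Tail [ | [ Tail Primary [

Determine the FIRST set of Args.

{ (, [, ] }

Args : ] Args * contributes {]}.
From Args : Tail Args: add FIRST(Tail) = { (, [, ] }.
Args : [ contributes {[}.
Union: FIRST(Args) = { (, [, ] }.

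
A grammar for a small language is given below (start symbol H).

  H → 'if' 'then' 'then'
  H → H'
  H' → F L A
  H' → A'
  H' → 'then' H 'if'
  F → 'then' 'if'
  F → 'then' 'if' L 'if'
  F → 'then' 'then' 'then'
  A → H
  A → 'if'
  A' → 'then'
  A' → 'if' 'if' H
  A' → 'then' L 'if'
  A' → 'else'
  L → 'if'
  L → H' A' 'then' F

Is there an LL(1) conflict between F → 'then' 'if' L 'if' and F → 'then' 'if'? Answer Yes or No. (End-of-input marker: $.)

FIRST('then' 'if' L 'if') = { 'then' } and FIRST('then' 'if') = { 'then' }.
Both contain 'then', so the two alternatives are not disjoint — LL(1) conflict.

Yes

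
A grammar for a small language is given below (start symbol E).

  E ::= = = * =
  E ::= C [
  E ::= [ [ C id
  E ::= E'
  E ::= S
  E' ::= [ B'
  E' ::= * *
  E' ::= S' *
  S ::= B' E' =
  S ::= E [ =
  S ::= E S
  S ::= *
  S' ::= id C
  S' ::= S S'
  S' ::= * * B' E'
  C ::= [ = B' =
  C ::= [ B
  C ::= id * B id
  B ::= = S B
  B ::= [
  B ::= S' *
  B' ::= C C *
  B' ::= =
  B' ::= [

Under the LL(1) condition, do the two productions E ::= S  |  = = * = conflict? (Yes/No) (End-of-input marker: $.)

Yes

FIRST(S) = { *, =, [, id } and FIRST(= = * =) = { = }.
Both contain =, so the two alternatives are not disjoint — LL(1) conflict.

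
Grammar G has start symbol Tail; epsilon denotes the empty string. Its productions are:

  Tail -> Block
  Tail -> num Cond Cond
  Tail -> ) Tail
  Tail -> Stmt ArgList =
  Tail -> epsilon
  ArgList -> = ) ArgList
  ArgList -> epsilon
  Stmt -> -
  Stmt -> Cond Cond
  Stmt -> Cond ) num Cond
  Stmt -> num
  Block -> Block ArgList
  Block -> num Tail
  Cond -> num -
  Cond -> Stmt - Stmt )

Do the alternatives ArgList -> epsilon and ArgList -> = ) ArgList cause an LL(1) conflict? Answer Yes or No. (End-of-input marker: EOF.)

FIRST(epsilon) = { epsilon } and FIRST(= ) ArgList) = { = }.
The first alternative is nullable and FOLLOW(ArgList) = { EOF, = } shares = with FIRST of the second — conflict.

Yes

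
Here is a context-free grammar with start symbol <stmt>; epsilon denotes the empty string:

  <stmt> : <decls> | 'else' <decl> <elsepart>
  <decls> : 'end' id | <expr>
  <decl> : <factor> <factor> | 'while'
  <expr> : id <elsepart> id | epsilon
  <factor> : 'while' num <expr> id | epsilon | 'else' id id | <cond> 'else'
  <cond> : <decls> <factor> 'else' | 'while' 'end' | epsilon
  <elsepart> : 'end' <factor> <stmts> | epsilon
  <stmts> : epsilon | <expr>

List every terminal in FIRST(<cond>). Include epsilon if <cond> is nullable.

From <cond> : <decls> <factor> 'else': <decls>, <factor> nullable, take FIRST(<decls>) ∪ FIRST(<factor>) ∪ {'else'} = { 'else', 'end', 'while', id }.
<cond> : 'while' 'end' contributes {'while'}.
<cond> : epsilon contributes epsilon.
Union: FIRST(<cond>) = { 'else', 'end', 'while', id, epsilon }.

{ 'else', 'end', 'while', id, epsilon }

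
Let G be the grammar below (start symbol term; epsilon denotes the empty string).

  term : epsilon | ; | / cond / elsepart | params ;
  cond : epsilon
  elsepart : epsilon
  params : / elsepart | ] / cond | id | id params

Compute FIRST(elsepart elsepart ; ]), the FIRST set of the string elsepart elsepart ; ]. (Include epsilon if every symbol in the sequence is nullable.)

{ ; }

Add FIRST(elsepart)\{epsilon} = {  }; elsepart is nullable, continue.
Add FIRST(elsepart)\{epsilon} = {  }; elsepart is nullable, continue.
; is a terminal; add {;} and stop.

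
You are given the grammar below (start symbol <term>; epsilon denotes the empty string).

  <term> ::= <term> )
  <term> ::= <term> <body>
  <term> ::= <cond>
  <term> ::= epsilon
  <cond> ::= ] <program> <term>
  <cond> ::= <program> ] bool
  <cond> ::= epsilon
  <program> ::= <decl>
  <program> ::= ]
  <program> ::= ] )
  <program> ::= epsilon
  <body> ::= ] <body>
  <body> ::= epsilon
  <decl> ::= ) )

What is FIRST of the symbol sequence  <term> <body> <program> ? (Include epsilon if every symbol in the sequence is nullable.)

{ ), ], epsilon }

Add FIRST(<term>)\{epsilon} = { ), ] }; <term> is nullable, continue.
Add FIRST(<body>)\{epsilon} = { ] }; <body> is nullable, continue.
Add FIRST(<program>)\{epsilon} = { ), ] }; <program> is nullable, continue.
Every symbol is nullable, so include epsilon.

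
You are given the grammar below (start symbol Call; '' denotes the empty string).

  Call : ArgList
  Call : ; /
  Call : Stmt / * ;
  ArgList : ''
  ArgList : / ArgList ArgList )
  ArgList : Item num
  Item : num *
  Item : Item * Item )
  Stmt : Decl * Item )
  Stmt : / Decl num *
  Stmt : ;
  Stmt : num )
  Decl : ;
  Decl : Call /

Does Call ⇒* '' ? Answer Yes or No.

Yes

Call : ArgList and each of ArgList is nullable, so Call ⇒* ''.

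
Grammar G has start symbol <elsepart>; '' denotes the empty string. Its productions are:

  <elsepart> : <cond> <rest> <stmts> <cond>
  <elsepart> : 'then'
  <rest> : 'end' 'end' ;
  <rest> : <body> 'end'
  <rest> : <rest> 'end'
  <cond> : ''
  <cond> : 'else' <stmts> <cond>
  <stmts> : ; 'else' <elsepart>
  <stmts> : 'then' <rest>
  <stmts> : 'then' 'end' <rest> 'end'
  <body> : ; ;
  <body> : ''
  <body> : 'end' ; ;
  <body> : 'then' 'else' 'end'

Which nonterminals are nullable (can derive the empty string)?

Directly nullable (have an ''-production): <cond>, <body>.
No other nonterminal has a production whose RHS symbols are all nullable.

{ <body>, <cond> }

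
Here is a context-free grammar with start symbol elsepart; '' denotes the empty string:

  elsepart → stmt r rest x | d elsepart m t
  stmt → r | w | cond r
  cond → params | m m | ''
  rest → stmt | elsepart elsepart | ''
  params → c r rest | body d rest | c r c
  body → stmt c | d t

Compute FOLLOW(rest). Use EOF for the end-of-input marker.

{ r, x }

In elsepart → stmt r rest x: add FIRST(x) = { x }.
In params → c r rest: rest is at the end, add FOLLOW(params) = { r }.
In params → body d rest: rest is at the end, add FOLLOW(params) = { r }.
Union: FOLLOW(rest) = { r, x }.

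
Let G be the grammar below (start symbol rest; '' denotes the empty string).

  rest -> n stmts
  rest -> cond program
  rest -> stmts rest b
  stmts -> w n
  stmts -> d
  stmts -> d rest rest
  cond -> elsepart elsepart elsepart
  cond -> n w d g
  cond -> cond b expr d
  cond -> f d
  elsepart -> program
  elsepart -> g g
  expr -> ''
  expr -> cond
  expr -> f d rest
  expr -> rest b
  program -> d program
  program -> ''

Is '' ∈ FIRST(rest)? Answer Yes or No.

Yes

rest -> cond program and each of cond, program is nullable, so rest ⇒* ''.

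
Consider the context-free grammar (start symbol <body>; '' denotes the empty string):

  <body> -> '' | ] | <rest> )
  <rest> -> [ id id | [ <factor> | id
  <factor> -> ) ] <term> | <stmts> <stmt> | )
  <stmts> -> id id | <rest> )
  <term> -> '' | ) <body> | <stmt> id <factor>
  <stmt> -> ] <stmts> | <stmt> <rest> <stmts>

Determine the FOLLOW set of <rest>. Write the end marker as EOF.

{ ), [, id }

In <body> -> <rest> ): add FIRST()) = { ) }.
In <stmts> -> <rest> ): add FIRST()) = { ) }.
In <stmt> -> <stmt> <rest> <stmts>: add FIRST(<stmts>) = { [, id }.
Union: FOLLOW(<rest>) = { ), [, id }.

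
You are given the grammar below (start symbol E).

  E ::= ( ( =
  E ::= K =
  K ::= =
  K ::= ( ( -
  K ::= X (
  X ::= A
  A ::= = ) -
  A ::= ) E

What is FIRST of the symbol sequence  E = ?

Add FIRST(E) = { (, ), = }; E is not nullable, stop.

{ (, ), = }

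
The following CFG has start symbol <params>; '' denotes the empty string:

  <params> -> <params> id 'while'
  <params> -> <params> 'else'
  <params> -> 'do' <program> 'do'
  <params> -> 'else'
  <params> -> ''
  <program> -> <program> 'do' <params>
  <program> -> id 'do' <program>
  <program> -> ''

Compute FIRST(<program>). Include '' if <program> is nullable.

{ 'do', id, '' }

From <program> -> <program> 'do' <params>: <program> nullable, take FIRST(<program>) ∪ {'do'} = { 'do', id }.
<program> -> id 'do' <program> contributes {id}.
<program> -> '' contributes ''.
Union: FIRST(<program>) = { 'do', id, '' }.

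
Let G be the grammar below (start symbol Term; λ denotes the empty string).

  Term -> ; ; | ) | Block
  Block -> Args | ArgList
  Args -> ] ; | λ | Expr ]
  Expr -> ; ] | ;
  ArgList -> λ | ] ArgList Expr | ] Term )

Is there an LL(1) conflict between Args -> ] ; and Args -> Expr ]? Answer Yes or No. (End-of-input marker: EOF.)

No

FIRST(] ;) = { ] } and FIRST(Expr ]) = { ; }.
The FIRST sets are disjoint and neither alternative is nullable — no conflict.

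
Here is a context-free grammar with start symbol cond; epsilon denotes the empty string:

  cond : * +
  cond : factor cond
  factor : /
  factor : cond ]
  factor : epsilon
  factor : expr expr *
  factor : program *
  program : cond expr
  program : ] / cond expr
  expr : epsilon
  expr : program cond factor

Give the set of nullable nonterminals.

{ expr, factor }

Directly nullable (have an epsilon-production): factor, expr.
No other nonterminal has a production whose RHS symbols are all nullable.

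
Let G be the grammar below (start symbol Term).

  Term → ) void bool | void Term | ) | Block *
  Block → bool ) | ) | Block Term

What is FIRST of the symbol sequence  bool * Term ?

{ bool }

bool is a terminal; add {bool} and stop.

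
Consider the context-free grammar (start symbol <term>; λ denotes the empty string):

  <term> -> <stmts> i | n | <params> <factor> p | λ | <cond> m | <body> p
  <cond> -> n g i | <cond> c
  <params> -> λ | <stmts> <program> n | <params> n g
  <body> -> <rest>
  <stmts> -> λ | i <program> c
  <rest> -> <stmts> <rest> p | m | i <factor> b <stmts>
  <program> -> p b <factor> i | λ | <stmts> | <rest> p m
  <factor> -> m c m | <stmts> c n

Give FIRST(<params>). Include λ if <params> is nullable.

{ i, m, n, p, λ }

<params> -> λ contributes λ.
From <params> -> <stmts> <program> n: <stmts>, <program> nullable, take FIRST(<stmts>) ∪ FIRST(<program>) ∪ {n} = { i, m, n, p }.
From <params> -> <params> n g: <params> nullable, take FIRST(<params>) ∪ {n} = { i, m, n, p }.
Union: FIRST(<params>) = { i, m, n, p, λ }.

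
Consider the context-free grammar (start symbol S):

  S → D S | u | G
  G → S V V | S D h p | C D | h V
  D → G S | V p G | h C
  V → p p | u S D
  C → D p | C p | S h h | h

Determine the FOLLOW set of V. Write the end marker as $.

In G → S V V: add FIRST(V) = { p, u }.
In G → S V V: V is at the end, add FOLLOW(G) = { $, h, p, u }.
In G → h V: V is at the end, add FOLLOW(G) = { $, h, p, u }.
In D → V p G: add FIRST(p G) = { p }.
Union: FOLLOW(V) = { $, h, p, u }.

{ $, h, p, u }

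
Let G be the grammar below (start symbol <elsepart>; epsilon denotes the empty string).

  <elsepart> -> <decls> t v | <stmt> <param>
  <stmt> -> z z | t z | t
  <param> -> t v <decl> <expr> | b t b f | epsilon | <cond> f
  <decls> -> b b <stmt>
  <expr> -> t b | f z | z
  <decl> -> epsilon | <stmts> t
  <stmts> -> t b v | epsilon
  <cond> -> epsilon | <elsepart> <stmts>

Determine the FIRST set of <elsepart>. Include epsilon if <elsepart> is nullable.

{ b, t, z }

From <elsepart> -> <decls> t v: add FIRST(<decls>) = { b }.
From <elsepart> -> <stmt> <param>: add FIRST(<stmt>) = { t, z }.
Union: FIRST(<elsepart>) = { b, t, z }.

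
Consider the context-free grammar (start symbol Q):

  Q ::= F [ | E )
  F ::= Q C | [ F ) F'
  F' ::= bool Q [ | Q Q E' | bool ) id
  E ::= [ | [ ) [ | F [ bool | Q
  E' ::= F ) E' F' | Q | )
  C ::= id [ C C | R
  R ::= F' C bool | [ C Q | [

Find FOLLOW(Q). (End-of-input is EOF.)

{ EOF, ), [, bool, id }

Q is the start symbol, so EOF ∈ FOLLOW(Q).
In F ::= Q C: add FIRST(C) = { [, bool, id }.
In F' ::= bool Q [: add FIRST([) = { [ }.
In F' ::= Q Q E': add FIRST(Q E') = { [ }.
In F' ::= Q Q E': add FIRST(E') = { ), [ }.
In E ::= Q: Q is at the end, add FOLLOW(E) = { ) }.
In E' ::= Q: Q is at the end, add FOLLOW(E') = { ), [, bool, id }.
In R ::= [ C Q: Q is at the end, add FOLLOW(R) = { ), [, bool, id }.
Union: FOLLOW(Q) = { EOF, ), [, bool, id }.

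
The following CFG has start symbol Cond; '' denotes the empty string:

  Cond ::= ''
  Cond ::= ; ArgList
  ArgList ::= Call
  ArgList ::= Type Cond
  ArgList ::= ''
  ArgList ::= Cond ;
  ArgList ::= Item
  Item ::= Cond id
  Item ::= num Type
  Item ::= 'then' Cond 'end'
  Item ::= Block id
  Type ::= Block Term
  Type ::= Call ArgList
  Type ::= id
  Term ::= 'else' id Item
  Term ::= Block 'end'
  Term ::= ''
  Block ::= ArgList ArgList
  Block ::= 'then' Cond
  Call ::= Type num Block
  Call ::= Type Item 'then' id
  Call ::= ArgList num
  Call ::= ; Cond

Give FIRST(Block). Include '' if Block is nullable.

From Block ::= ArgList ArgList: ArgList, ArgList nullable, take FIRST(ArgList) ∪ FIRST(ArgList) = { 'else', 'end', 'then', ;, id, num }; also '' since the whole RHS is nullable.
Block ::= 'then' Cond contributes {'then'}.
Union: FIRST(Block) = { 'else', 'end', 'then', ;, id, num, '' }.

{ 'else', 'end', 'then', ;, id, num, '' }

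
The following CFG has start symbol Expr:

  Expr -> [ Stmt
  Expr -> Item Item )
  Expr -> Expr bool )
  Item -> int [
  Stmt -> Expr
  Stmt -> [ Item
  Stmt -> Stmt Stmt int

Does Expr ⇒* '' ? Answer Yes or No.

No

No nonterminal in this grammar is nullable.
No production of Expr has an RHS whose symbols are all nullable, so Expr is not nullable.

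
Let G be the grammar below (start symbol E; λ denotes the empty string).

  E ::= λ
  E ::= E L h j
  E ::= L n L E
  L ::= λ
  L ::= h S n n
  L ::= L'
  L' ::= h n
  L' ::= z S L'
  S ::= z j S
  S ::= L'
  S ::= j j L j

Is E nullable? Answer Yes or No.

Yes

E has an λ-production, so E ⇒ λ.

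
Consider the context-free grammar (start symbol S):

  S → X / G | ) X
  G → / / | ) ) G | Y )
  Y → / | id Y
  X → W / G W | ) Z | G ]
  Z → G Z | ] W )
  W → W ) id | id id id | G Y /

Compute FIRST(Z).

From Z → G Z: add FIRST(G) = { ), /, id }.
Z → ] W ) contributes {]}.
Union: FIRST(Z) = { ), /, ], id }.

{ ), /, ], id }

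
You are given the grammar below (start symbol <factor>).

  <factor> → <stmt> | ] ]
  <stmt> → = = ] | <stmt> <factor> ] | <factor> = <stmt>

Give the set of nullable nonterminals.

No nonterminal has an empty production or an RHS whose symbols are all nullable.

{ } (none)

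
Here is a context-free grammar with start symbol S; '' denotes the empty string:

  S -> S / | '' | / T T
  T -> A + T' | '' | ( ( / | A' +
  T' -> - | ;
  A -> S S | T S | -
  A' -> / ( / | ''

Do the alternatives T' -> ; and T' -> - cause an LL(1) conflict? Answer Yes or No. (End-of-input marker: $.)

No

FIRST(;) = { ; } and FIRST(-) = { - }.
The FIRST sets are disjoint and neither alternative is nullable — no conflict.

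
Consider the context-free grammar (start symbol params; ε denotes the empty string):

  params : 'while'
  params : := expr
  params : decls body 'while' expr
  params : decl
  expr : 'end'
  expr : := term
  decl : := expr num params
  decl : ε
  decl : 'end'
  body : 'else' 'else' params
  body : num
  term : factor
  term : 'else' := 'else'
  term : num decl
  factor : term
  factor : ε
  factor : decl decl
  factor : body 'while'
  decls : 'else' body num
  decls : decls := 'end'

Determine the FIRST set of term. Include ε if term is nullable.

From term : factor: add FIRST(factor) = { 'else', 'end', :=, num, ε } (including ε since factor is nullable).
term : 'else' := 'else' contributes {'else'}.
term : num decl contributes {num}.
Union: FIRST(term) = { 'else', 'end', :=, num, ε }.

{ 'else', 'end', :=, num, ε }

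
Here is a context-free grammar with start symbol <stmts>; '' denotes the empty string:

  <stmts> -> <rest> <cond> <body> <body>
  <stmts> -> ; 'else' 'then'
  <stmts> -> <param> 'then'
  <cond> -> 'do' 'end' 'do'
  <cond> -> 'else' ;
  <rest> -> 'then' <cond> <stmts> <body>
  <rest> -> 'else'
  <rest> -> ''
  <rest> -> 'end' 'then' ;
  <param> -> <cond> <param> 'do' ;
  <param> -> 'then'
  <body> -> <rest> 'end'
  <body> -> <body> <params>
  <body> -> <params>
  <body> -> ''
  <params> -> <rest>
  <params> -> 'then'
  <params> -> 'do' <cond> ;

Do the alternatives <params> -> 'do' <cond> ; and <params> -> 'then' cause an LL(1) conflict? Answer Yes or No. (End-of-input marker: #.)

No

FIRST('do' <cond> ;) = { 'do' } and FIRST('then') = { 'then' }.
The FIRST sets are disjoint and neither alternative is nullable — no conflict.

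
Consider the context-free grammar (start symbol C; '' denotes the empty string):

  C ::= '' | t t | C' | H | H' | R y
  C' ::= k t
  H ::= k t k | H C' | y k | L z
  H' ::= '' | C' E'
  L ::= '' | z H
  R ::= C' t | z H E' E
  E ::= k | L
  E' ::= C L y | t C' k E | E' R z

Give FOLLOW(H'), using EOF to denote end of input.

In C ::= H': H' is at the end, add FOLLOW(C) = { EOF, y, z }.
Union: FOLLOW(H') = { EOF, y, z }.

{ EOF, y, z }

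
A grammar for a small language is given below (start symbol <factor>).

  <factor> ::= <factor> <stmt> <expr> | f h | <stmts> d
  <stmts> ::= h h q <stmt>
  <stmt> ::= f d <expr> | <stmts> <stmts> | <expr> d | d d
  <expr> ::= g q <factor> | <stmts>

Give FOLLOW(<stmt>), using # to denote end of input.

In <factor> ::= <factor> <stmt> <expr>: add FIRST(<expr>) = { g, h }.
In <stmts> ::= h h q <stmt>: <stmt> is at the end, add FOLLOW(<stmts>) = { #, d, f, g, h }.
Union: FOLLOW(<stmt>) = { #, d, f, g, h }.

{ #, d, f, g, h }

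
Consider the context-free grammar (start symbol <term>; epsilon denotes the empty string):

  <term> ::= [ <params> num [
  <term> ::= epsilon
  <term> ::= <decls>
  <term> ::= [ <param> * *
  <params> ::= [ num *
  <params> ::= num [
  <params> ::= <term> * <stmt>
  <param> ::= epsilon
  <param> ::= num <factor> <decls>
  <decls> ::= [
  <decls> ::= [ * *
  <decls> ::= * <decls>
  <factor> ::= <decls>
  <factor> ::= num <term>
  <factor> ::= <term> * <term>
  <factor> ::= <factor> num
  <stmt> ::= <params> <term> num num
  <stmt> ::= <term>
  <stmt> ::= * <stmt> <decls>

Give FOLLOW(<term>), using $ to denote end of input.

<term> is the start symbol, so $ ∈ FOLLOW(<term>).
In <params> ::= <term> * <stmt>: add FIRST(* <stmt>) = { * }.
In <factor> ::= num <term>: <term> is at the end, add FOLLOW(<factor>) = { *, [, num }.
In <factor> ::= <term> * <term>: add FIRST(* <term>) = { * }.
In <factor> ::= <term> * <term>: <term> is at the end, add FOLLOW(<factor>) = { *, [, num }.
In <stmt> ::= <params> <term> num num: add FIRST(num num) = { num }.
In <stmt> ::= <term>: <term> is at the end, add FOLLOW(<stmt>) = { *, [, num }.
Union: FOLLOW(<term>) = { $, *, [, num }.

{ $, *, [, num }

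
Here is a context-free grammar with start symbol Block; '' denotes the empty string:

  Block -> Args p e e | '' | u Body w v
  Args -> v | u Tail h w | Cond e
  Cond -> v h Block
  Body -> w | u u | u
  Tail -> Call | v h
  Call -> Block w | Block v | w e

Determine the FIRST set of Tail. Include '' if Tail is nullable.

{ u, v, w }

From Tail -> Call: add FIRST(Call) = { u, v, w }.
Tail -> v h contributes {v}.
Union: FIRST(Tail) = { u, v, w }.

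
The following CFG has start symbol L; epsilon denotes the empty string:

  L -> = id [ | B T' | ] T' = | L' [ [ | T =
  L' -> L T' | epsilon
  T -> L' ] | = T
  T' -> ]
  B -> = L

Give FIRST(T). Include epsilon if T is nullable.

From T -> L' ]: L' nullable, take FIRST(L') ∪ {]} = { =, [, ] }.
T -> = T contributes {=}.
Union: FIRST(T) = { =, [, ] }.

{ =, [, ] }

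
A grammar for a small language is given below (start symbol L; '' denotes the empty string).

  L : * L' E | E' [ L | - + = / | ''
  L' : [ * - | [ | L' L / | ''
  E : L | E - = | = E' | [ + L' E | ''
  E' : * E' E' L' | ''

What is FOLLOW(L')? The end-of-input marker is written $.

{ $, *, -, /, =, [ }

In L : * L' E: add FIRST(E)\{''} = { *, -, =, [ }.
  Since E is nullable, also add FOLLOW(L) = { $, -, / }.
In L' : L' L /: add FIRST(L /) = { *, -, /, [ }.
In E : [ + L' E: add FIRST(E)\{''} = { *, -, =, [ }.
  Since E is nullable, also add FOLLOW(E) = { $, -, / }.
In E' : * E' E' L': L' is at the end, add FOLLOW(E') = { $, *, -, /, [ }.
Union: FOLLOW(L') = { $, *, -, /, =, [ }.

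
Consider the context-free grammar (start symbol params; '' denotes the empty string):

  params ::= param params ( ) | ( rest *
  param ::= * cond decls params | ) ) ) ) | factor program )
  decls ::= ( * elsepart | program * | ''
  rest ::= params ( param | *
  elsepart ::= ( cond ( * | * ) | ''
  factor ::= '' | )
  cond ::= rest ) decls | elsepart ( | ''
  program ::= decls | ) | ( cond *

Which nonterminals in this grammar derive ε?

Directly nullable (have an ''-production): decls, elsepart, factor, cond.
program ::= decls with every symbol nullable, so program is nullable.
No other nonterminal has a production whose RHS symbols are all nullable.

{ cond, decls, elsepart, factor, program }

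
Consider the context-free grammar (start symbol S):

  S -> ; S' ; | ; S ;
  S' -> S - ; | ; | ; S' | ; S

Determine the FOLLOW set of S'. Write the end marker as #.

In S -> ; S' ;: add FIRST(;) = { ; }.
In S' -> ; S': S' is at the end, add FOLLOW(S') = { ; }.
Union: FOLLOW(S') = { ; }.

{ ; }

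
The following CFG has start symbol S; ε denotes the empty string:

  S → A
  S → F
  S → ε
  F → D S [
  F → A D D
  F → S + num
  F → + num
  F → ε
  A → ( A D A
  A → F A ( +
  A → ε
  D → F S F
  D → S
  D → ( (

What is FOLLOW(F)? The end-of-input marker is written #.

{ #, (, +, [ }

In S → F: F is at the end, add FOLLOW(S) = { #, (, +, [ }.
In A → F A ( +: add FIRST(A ( +) = { (, +, [ }.
In D → F S F: add FIRST(S F)\{ε} = { (, +, [ }.
  Since S F is nullable, also add FOLLOW(D) = { #, (, +, [ }.
In D → F S F: F is at the end, add FOLLOW(D) = { #, (, +, [ }.
Union: FOLLOW(F) = { #, (, +, [ }.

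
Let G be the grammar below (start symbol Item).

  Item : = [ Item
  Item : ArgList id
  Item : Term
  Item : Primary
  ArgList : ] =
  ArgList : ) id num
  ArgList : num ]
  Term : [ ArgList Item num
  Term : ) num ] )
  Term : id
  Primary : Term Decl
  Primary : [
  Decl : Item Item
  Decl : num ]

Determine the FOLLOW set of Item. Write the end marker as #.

Item is the start symbol, so # ∈ FOLLOW(Item).
In Item : = [ Item: Item is at the end, add FOLLOW(Item) = { #, ), =, [, ], id, num }.
In Term : [ ArgList Item num: add FIRST(num) = { num }.
In Decl : Item Item: add FIRST(Item) = { ), =, [, ], id, num }.
In Decl : Item Item: Item is at the end, add FOLLOW(Decl) = { #, ), =, [, ], id, num }.
Union: FOLLOW(Item) = { #, ), =, [, ], id, num }.

{ #, ), =, [, ], id, num }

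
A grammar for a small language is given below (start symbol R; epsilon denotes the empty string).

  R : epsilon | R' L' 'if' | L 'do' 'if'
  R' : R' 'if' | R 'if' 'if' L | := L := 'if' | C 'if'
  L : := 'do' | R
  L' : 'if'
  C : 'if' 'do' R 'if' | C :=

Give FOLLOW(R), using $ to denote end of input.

{ $, 'do', 'if', := }

R is the start symbol, so $ ∈ FOLLOW(R).
In R' : R 'if' 'if' L: add FIRST('if' 'if' L) = { 'if' }.
In L : R: R is at the end, add FOLLOW(L) = { 'do', 'if', := }.
In C : 'if' 'do' R 'if': add FIRST('if') = { 'if' }.
Union: FOLLOW(R) = { $, 'do', 'if', := }.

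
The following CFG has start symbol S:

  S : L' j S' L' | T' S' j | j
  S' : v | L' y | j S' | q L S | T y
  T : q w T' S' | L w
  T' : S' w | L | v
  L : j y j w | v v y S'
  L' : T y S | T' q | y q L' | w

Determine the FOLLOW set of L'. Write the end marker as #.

In S : L' j S' L': add FIRST(j S' L') = { j }.
In S : L' j S' L': L' is at the end, add FOLLOW(S) = { #, j, q, v, w, y }.
In S' : L' y: add FIRST(y) = { y }.
In L' : y q L': L' is at the end, add FOLLOW(L') = { #, j, q, v, w, y }.
Union: FOLLOW(L') = { #, j, q, v, w, y }.

{ #, j, q, v, w, y }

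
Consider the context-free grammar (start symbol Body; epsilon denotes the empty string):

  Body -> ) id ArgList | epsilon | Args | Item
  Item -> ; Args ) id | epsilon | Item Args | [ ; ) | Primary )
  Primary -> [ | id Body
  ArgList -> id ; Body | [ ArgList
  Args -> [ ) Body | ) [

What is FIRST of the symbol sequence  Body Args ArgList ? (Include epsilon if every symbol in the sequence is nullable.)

Add FIRST(Body)\{epsilon} = { ), ;, [, id }; Body is nullable, continue.
Add FIRST(Args) = { ), [ }; Args is not nullable, stop.

{ ), ;, [, id }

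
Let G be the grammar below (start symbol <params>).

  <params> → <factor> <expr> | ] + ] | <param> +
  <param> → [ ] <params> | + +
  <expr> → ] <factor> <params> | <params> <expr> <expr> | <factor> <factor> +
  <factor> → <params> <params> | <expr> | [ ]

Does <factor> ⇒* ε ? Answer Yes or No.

No

No nonterminal in this grammar is nullable.
No production of <factor> has an RHS whose symbols are all nullable, so <factor> is not nullable.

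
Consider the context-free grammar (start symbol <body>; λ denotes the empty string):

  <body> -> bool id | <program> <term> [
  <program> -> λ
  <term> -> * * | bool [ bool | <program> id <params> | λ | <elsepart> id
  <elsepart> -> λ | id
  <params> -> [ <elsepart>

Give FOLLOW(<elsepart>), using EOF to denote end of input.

{ [, id }

In <term> -> <elsepart> id: add FIRST(id) = { id }.
In <params> -> [ <elsepart>: <elsepart> is at the end, add FOLLOW(<params>) = { [ }.
Union: FOLLOW(<elsepart>) = { [, id }.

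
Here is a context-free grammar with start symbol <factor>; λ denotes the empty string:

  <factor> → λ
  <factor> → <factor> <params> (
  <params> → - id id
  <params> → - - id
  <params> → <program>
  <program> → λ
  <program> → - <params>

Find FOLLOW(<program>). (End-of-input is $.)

{ ( }

In <params> → <program>: <program> is at the end, add FOLLOW(<params>) = { ( }.
Union: FOLLOW(<program>) = { ( }.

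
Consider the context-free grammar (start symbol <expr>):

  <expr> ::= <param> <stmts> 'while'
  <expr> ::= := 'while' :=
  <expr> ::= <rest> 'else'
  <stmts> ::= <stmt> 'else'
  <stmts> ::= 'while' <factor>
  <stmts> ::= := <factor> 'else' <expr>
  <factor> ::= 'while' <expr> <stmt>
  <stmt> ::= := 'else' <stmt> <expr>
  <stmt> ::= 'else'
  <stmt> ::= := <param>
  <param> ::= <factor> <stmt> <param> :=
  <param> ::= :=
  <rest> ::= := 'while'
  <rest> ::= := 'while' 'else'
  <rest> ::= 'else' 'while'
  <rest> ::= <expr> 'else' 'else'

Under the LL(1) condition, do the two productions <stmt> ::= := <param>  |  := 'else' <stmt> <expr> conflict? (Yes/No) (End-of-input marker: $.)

FIRST(:= <param>) = { := } and FIRST(:= 'else' <stmt> <expr>) = { := }.
Both contain :=, so the two alternatives are not disjoint — LL(1) conflict.

Yes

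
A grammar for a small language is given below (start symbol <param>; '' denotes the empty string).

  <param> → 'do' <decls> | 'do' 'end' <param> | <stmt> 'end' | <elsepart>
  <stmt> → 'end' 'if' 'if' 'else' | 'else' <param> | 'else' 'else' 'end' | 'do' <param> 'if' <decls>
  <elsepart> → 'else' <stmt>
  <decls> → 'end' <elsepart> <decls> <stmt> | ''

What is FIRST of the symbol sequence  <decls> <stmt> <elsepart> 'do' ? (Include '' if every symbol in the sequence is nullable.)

{ 'do', 'else', 'end' }

Add FIRST(<decls>)\{''} = { 'end' }; <decls> is nullable, continue.
Add FIRST(<stmt>) = { 'do', 'else', 'end' }; <stmt> is not nullable, stop.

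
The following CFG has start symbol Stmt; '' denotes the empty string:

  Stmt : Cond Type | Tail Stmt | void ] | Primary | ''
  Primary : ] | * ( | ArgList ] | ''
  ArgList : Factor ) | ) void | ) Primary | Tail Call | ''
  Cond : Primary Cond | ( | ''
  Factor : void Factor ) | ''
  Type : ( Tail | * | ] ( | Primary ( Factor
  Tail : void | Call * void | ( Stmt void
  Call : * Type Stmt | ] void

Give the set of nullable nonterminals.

Directly nullable (have an ''-production): Stmt, Primary, ArgList, Cond, Factor.
No other nonterminal has a production whose RHS symbols are all nullable.

{ ArgList, Cond, Factor, Primary, Stmt }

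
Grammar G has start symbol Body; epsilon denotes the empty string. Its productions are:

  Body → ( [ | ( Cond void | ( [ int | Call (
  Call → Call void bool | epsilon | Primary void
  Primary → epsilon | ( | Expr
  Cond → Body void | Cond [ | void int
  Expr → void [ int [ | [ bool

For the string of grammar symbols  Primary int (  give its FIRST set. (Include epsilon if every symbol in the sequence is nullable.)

Add FIRST(Primary)\{epsilon} = { (, [, void }; Primary is nullable, continue.
int is a terminal; add {int} and stop.

{ (, [, int, void }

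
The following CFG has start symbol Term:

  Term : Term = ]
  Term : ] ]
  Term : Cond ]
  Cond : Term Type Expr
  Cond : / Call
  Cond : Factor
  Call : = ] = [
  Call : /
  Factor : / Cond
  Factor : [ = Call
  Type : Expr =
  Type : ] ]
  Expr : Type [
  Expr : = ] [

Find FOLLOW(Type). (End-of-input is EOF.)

{ =, [, ] }

In Cond : Term Type Expr: add FIRST(Expr) = { =, ] }.
In Expr : Type [: add FIRST([) = { [ }.
Union: FOLLOW(Type) = { =, [, ] }.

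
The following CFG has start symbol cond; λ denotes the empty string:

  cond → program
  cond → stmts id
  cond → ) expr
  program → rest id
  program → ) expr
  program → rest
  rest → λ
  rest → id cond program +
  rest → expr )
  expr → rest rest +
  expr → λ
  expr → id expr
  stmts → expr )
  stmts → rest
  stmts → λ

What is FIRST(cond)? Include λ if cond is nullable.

{ ), +, id, λ }

From cond → program: add FIRST(program) = { ), +, id, λ } (including λ since program is nullable).
From cond → stmts id: stmts nullable, take FIRST(stmts) ∪ {id} = { ), +, id }.
cond → ) expr contributes {)}.
Union: FIRST(cond) = { ), +, id, λ }.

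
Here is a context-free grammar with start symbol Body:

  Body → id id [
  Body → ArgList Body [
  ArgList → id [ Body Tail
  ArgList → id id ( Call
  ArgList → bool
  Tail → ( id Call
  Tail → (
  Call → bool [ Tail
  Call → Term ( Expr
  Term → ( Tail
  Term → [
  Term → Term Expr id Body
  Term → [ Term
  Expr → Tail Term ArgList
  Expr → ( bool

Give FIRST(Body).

Body → id id [ contributes {id}.
From Body → ArgList Body [: add FIRST(ArgList) = { bool, id }.
Union: FIRST(Body) = { bool, id }.

{ bool, id }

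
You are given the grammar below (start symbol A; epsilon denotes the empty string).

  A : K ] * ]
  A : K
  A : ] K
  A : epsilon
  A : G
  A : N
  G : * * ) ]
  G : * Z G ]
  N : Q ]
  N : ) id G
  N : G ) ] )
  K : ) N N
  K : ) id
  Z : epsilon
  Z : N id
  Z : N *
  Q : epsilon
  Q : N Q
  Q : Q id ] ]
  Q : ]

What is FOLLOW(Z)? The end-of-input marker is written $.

In G : * Z G ]: add FIRST(G ]) = { * }.
Union: FOLLOW(Z) = { * }.

{ * }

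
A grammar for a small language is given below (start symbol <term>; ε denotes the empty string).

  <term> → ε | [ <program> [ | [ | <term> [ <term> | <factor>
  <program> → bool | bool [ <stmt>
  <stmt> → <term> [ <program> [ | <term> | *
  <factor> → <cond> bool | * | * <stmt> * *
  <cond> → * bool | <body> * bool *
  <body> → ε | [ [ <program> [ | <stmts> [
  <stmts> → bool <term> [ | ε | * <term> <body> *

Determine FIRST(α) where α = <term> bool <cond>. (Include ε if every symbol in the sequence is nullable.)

{ *, [, bool }

Add FIRST(<term>)\{ε} = { *, [, bool }; <term> is nullable, continue.
bool is a terminal; add {bool} and stop.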